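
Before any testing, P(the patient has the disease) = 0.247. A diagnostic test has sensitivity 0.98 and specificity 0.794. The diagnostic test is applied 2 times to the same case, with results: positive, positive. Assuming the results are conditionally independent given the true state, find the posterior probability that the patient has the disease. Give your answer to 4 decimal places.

Posterior P(H) ≈ 0.8813

Let H be the event that the patient has the disease; start with P(H) = 0.247. P('positive'|H) = 0.98, P('positive'|¬H) = 0.206.
Update on result 1 ('positive'): P(H) ← 0.98·0.2470 / (0.98·0.2470 + 0.206·0.7530) = 0.24206/0.39718 = 0.6094.
Update on result 2 ('positive'): P(H) ← 0.98·0.6094 / (0.98·0.6094 + 0.206·0.3906) = 0.59726/0.67771 = 0.8813.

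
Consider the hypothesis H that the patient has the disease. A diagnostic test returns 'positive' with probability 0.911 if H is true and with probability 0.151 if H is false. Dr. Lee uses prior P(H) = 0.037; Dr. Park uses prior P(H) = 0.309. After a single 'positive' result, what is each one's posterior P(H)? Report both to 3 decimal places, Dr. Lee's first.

Dr. Lee: 0.188; Dr. Park: 0.730

The likelihood ratio for a 'positive' result is 0.911/0.151 = 6.0331.
Dr. Lee: prior odds 0.037/0.963 = 0.038422; posterior odds 0.23180; posterior probability 0.188.
Dr. Park: prior odds 0.309/0.691 = 0.44718; posterior odds 2.6979; posterior probability 0.730.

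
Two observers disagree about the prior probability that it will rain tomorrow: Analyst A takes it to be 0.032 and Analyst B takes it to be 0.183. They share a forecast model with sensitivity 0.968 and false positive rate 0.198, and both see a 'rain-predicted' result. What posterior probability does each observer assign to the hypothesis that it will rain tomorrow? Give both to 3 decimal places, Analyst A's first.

Analyst A: 0.139; Analyst B: 0.523

The likelihood ratio for a 'rain-predicted' result is 0.968/0.198 = 4.8889.
Analyst A: prior odds 0.032/0.968 = 0.033058; posterior odds 0.16162; posterior probability 0.139.
Analyst B: prior odds 0.183/0.817 = 0.22399; posterior odds 1.0951; posterior probability 0.523.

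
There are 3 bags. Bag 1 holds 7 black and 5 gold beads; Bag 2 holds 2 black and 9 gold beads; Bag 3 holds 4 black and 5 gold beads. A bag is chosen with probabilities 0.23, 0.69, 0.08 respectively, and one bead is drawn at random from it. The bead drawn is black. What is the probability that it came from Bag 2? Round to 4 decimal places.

Tabulate prior·likelihood by source: [1] prior 0.23, lik 0.5833, product 0.1342; [2] prior 0.69, lik 0.1818, product 0.1255; [3] prior 0.08, lik 0.4444, product 0.03556.
Normalizing constant = 0.29518; the posterior for Bag 2 is its product over the sum, 0.1255/0.29518 = 0.4250.

Posterior probability ≈ 0.4250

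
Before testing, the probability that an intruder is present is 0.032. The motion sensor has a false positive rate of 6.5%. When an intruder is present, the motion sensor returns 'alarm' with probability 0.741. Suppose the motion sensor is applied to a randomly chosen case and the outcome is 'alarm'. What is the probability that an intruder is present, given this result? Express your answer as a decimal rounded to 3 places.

P(H | E) ≈ 0.274

Write H for 'an intruder is present'. Prior odds H:¬H = 0.032/0.968 = 0.033058. For the 'alarm' outcome, the likelihood ratio is 0.741/0.065 = 11.400.
Posterior odds = 0.033058 × 11.400 = 0.37686, so P(H|E) = 0.37686/(1+0.37686) = 0.274.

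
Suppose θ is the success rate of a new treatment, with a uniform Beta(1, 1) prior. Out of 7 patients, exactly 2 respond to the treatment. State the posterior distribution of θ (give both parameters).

Observing 2 successes and 5 failures updates Beta(1, 1) by adding the success and failure counts to the two shape parameters: α = 1+2 = 3, β = 1+5 = 6.

Posterior: Beta(3, 6)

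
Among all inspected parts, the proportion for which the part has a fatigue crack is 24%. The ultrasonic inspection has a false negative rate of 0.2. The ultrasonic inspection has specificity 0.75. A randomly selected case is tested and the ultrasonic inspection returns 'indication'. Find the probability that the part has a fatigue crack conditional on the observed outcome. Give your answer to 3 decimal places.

P(H | E) ≈ 0.503

Write H for 'the part has a fatigue crack'. Prior odds H:¬H = 0.24/0.76 = 0.31579. For the 'indication' outcome, the likelihood ratio is 0.8/0.25 = 3.2000.
Posterior odds = 0.31579 × 3.2000 = 1.0105, so P(H|E) = 1.0105/(1+1.0105) = 0.503.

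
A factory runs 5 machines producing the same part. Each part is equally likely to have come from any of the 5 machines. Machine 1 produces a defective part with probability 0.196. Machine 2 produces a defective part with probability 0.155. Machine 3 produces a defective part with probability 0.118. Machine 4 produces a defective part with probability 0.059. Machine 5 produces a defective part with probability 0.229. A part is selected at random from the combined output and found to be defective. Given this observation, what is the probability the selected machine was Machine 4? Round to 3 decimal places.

Posterior probability ≈ 0.078

P(defective|M1) = 0.196; P(defective|M2) = 0.155; P(defective|M3) = 0.118; P(defective|M4) = 0.059; P(defective|M5) = 0.229.
Prior × likelihood for each source: 0.2·0.196=0.03920, 0.2·0.155=0.03100, 0.2·0.118=0.02360, 0.2·0.059=0.01180, 0.2·0.229=0.04580. Summing gives P(defective) = 0.15140.
P(Machine 4 | defective) = 0.01180 / 0.15140 = 0.078.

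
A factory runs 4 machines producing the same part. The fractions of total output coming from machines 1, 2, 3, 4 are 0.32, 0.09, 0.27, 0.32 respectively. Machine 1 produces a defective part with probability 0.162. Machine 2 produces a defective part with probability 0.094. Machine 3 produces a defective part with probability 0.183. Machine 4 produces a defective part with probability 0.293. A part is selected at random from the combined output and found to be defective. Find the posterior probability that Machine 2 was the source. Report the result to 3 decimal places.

Tabulate prior·likelihood by source: [1] prior 0.32, lik 0.162, product 0.05184; [2] prior 0.09, lik 0.094, product 0.008460; [3] prior 0.27, lik 0.183, product 0.04941; [4] prior 0.32, lik 0.293, product 0.09376.
Normalizing constant = 0.20347; the posterior for Machine 2 is its product over the sum, 0.008460/0.20347 = 0.042.

Posterior probability ≈ 0.042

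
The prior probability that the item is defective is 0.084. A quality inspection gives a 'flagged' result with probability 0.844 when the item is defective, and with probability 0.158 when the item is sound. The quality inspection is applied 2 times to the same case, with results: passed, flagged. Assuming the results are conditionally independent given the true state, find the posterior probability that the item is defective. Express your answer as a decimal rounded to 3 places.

With H the event that the item is defective, the joint likelihood of the observed sequence is P(data|H) = 0.156·0.844 = 0.13166 and P(data|¬H) = 0.842·0.158 = 0.13304.
Bayes: P(H|data) = 0.084·0.13166 / (0.084·0.13166 + 0.916·0.13304) = 0.011060/0.13292 = 0.0832.

Posterior P(H) ≈ 0.083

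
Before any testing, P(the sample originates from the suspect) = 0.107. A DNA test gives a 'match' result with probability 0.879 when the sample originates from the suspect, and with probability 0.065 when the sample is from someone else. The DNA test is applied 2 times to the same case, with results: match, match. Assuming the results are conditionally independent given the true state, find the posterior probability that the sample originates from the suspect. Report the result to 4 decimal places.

Posterior P(H) ≈ 0.9564

Let H be the event that the sample originates from the suspect; start with P(H) = 0.107. P('match'|H) = 0.879, P('match'|¬H) = 0.065.
Update on result 1 ('match'): P(H) ← 0.879·0.1070 / (0.879·0.1070 + 0.065·0.8930) = 0.094053/0.15210 = 0.6184.
Update on result 2 ('match'): P(H) ← 0.879·0.6184 / (0.879·0.6184 + 0.065·0.3816) = 0.54355/0.56835 = 0.9564.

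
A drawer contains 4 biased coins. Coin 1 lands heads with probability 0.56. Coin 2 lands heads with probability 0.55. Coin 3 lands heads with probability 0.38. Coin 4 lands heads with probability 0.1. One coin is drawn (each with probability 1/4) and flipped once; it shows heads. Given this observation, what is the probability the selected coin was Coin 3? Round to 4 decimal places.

Posterior probability ≈ 0.2390

Tabulate prior·likelihood by source: [1] prior 0.25, lik 0.56, product 0.1400; [2] prior 0.25, lik 0.55, product 0.1375; [3] prior 0.25, lik 0.38, product 0.09500; [4] prior 0.25, lik 0.1, product 0.02500.
Normalizing constant = 0.39750; the posterior for Coin 3 is its product over the sum, 0.09500/0.39750 = 0.2390.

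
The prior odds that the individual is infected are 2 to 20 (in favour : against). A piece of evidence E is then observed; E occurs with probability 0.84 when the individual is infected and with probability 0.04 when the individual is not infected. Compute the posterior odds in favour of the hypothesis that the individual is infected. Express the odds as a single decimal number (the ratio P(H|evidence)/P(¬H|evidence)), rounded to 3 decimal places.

Posterior odds ≈ 2.100

Prior odds = 2/20 = 0.10000. In log-odds, ln(0.10000) = -2.3026.
Add log likelihood ratio: ln(21.000) = 3.0445.
Posterior log-odds = 0.74194, so posterior odds = exp(0.74194) = 2.1000.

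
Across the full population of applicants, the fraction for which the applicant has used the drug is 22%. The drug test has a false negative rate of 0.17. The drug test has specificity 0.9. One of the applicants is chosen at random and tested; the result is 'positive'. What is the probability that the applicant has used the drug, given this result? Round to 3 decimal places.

Write H for 'the applicant has used the drug'. Prior odds H:¬H = 0.22/0.78 = 0.28205. For the 'positive' outcome, the likelihood ratio is 0.83/0.1 = 8.3000.
Posterior odds = 0.28205 × 8.3000 = 2.3410, so P(H|E) = 2.3410/(1+2.3410) = 0.701.

P(H | E) ≈ 0.701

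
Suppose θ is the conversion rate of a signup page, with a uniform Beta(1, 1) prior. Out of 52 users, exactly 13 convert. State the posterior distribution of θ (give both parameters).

The binomial likelihood is conjugate to the Beta prior: with 13 successes and 39 failures, the posterior is Beta(1+13, 1+39) = Beta(14, 40).

Posterior: Beta(14, 40)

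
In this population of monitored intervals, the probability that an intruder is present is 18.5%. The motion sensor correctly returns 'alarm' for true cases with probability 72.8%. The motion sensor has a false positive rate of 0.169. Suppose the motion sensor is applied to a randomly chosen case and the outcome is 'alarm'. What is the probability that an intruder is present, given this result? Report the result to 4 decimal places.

P(H | E) ≈ 0.4944

Write H for 'an intruder is present'. Prior odds H:¬H = 0.185/0.815 = 0.22699. For the 'alarm' outcome, the likelihood ratio is 0.728/0.169 = 4.3077.
Posterior odds = 0.22699 × 4.3077 = 0.97782, so P(H|E) = 0.97782/(1+0.97782) = 0.4944.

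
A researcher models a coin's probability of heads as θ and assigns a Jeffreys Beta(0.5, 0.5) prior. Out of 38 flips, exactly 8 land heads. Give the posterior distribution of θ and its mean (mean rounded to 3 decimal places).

Posterior: Beta(8.5, 30.5); mean ≈ 0.218

Observing 8 successes and 30 failures updates Beta(0.5, 0.5) by adding the success and failure counts to the two shape parameters: α = 0.5+8 = 8.5, β = 0.5+30 = 30.5.
Posterior mean = α/(α+β) = 8.5/39 = 0.218.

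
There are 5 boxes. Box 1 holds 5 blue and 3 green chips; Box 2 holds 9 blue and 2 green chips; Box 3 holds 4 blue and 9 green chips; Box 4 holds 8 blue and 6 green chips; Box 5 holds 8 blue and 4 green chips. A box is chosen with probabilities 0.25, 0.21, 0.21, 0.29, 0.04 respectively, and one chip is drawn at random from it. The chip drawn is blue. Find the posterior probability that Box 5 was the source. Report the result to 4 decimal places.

Tabulate prior·likelihood by source: [1] prior 0.25, lik 0.625, product 0.1562; [2] prior 0.21, lik 0.8182, product 0.1718; [3] prior 0.21, lik 0.3077, product 0.06462; [4] prior 0.29, lik 0.5714, product 0.1657; [5] prior 0.04, lik 0.6667, product 0.02667.
Normalizing constant = 0.58506; the posterior for Box 5 is its product over the sum, 0.02667/0.58506 = 0.0456.

Posterior probability ≈ 0.0456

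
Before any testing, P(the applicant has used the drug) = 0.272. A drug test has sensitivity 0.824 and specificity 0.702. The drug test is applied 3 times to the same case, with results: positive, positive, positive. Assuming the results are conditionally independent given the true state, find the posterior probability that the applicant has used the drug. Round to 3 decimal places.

With H the event that the applicant has used the drug, the joint likelihood of the observed sequence is P(data|H) = 0.824·0.824·0.824 = 0.55948 and P(data|¬H) = 0.298·0.298·0.298 = 0.026464.
Bayes: P(H|data) = 0.272·0.55948 / (0.272·0.55948 + 0.728·0.026464) = 0.15218/0.17144 = 0.8876.

Posterior P(H) ≈ 0.888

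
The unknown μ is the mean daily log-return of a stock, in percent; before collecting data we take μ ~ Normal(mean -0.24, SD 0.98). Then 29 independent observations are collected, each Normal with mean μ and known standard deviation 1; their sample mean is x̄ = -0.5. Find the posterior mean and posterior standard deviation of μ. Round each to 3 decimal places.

Posterior mean ≈ -0.491; posterior SD ≈ 0.182

With known σ, the Normal prior is conjugate. Weight on the data is w = (n/σ²)/(n/σ² + 1/τ₀²) = 29.0000/(29.0000+1.04123) = 0.96534.
Posterior mean = w·x̄ + (1−w)·μ₀ = 0.96534·-0.5 + 0.034660·-0.24 = -0.491. Posterior variance = 1/(29.0000+1.04123) = 0.0332876, so SD = 0.182.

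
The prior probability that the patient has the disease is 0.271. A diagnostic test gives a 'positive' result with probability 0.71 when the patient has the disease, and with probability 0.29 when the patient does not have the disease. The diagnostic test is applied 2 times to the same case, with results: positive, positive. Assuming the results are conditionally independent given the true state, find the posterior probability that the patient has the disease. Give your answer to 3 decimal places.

With H the event that the patient has the disease, the joint likelihood of the observed sequence is P(data|H) = 0.71·0.71 = 0.50410 and P(data|¬H) = 0.29·0.29 = 0.084100.
Bayes: P(H|data) = 0.271·0.50410 / (0.271·0.50410 + 0.729·0.084100) = 0.13661/0.19792 = 0.6902.

Posterior P(H) ≈ 0.690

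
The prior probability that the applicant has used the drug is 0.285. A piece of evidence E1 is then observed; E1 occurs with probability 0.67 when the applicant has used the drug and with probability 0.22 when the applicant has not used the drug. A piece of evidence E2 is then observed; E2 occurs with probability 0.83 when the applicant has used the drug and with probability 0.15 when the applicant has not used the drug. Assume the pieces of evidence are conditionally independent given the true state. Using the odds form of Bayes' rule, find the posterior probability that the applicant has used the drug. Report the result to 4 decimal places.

Posterior probability ≈ 0.8704

Prior odds = 0.285/(1−0.285) = 0.39860. In log-odds, ln(0.39860) = -0.91979.
Add log likelihood ratios: ln(3.0455) + ln(5.5333) = 2.8244.
Posterior log-odds = 1.9046, so posterior odds = exp(1.9046) = 6.7170. Converting, P(H|E) = 6.7170/7.7170 = 0.8704.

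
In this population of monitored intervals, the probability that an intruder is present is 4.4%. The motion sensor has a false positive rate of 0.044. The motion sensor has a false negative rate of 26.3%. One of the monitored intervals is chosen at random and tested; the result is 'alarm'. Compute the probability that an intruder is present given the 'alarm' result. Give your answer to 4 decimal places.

P(H | E) ≈ 0.4353

Let H be the event that an intruder is present. P(H) = 0.044, so P(¬H) = 0.956. With E the 'alarm' result, P(E|H) = 0.737 and P(E|¬H) = 0.044.
P(E) = 0.737·0.044 + 0.044·0.956 = 0.032428 + 0.042064 = 0.074492.
By Bayes' theorem, P(H|E) = 0.032428 / 0.074492 = 0.4353.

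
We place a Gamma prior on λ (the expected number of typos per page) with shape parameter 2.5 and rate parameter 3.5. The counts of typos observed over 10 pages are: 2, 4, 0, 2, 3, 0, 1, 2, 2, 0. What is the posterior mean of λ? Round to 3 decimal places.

Posterior mean ≈ 1.370

The Poisson likelihood adds the total count to the shape and the number of exposure periods to the rate. Here ∑xᵢ = 16 and n = 10, so shape 2.5→18.5 and rate 3.5→13.5.
Posterior mean = shape/rate = 18.5/13.5 = 1.370.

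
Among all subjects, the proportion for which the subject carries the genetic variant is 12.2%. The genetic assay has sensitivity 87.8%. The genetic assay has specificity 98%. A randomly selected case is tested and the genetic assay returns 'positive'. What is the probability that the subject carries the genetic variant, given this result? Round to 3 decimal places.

Write H for 'the subject carries the genetic variant'. Prior odds H:¬H = 0.122/0.878 = 0.13895. For the 'positive' outcome, the likelihood ratio is 0.878/0.02 = 43.900.
Posterior odds = 0.13895 × 43.900 = 6.1000, so P(H|E) = 6.1000/(1+6.1000) = 0.859.

P(H | E) ≈ 0.859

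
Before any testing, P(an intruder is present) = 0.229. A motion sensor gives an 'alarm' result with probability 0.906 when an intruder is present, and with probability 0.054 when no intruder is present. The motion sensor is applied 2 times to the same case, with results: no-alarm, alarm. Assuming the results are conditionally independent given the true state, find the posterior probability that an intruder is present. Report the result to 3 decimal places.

With H the event that an intruder is present, the joint likelihood of the observed sequence is P(data|H) = 0.094·0.906 = 0.085164 and P(data|¬H) = 0.946·0.054 = 0.051084.
Bayes: P(H|data) = 0.229·0.085164 / (0.229·0.085164 + 0.771·0.051084) = 0.019503/0.058888 = 0.3312.

Posterior P(H) ≈ 0.331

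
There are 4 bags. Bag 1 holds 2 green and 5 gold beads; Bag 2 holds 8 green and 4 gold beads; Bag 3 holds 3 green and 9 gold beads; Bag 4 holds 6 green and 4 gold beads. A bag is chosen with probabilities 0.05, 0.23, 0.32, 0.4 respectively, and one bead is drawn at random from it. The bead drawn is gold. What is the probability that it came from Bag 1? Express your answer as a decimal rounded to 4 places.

Tabulate prior·likelihood by source: [1] prior 0.05, lik 0.7143, product 0.03571; [2] prior 0.23, lik 0.3333, product 0.07667; [3] prior 0.32, lik 0.75, product 0.2400; [4] prior 0.4, lik 0.4, product 0.1600.
Normalizing constant = 0.51238; the posterior for Bag 1 is its product over the sum, 0.03571/0.51238 = 0.0697.

Posterior probability ≈ 0.0697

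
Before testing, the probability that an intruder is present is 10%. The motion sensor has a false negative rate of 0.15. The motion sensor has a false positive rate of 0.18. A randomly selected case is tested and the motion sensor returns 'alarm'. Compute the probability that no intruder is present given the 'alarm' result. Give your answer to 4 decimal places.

P(¬H | E) ≈ 0.6559

Let H be the event that an intruder is present. P(H) = 0.1, so P(¬H) = 0.9. With E the 'alarm' result, P(E|H) = 0.85 and P(E|¬H) = 0.18.
P(E) = 0.85·0.1 + 0.18·0.9 = 0.085000 + 0.16200 = 0.24700.
By Bayes' theorem, P(H|E) = 0.085000 / 0.24700 = 0.3441. Hence P(¬H|E) = 1 − 0.3441 = 0.6559.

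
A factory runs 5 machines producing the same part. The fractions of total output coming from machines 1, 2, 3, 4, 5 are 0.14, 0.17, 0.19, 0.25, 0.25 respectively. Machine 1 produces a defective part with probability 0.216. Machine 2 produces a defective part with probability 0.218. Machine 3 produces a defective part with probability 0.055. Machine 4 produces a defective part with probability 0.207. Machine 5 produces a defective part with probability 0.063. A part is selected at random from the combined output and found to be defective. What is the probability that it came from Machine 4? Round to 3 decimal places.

Posterior probability ≈ 0.356

P(defective|M1) = 0.216; P(defective|M2) = 0.218; P(defective|M3) = 0.055; P(defective|M4) = 0.207; P(defective|M5) = 0.063.
Prior × likelihood for each source: 0.14·0.216=0.03024, 0.17·0.218=0.03706, 0.19·0.055=0.01045, 0.25·0.207=0.05175, 0.25·0.063=0.01575. Summing gives P(defective) = 0.14525.
P(Machine 4 | defective) = 0.05175 / 0.14525 = 0.356.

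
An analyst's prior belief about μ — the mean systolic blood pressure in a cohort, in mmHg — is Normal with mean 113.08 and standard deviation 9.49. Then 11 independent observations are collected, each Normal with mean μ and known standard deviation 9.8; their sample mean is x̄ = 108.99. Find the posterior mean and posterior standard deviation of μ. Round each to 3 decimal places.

With known σ, the Normal prior is conjugate. Weight on the data is w = (n/σ²)/(n/σ² + 1/τ₀²) = 0.114536/(0.114536+0.0111037) = 0.91162.
Posterior mean = w·x̄ + (1−w)·μ₀ = 0.91162·108.99 + 0.088378·113.08 = 109.351. Posterior variance = 1/(0.114536+0.0111037) = 7.95929, so SD = 2.821.

Posterior mean ≈ 109.351; posterior SD ≈ 2.821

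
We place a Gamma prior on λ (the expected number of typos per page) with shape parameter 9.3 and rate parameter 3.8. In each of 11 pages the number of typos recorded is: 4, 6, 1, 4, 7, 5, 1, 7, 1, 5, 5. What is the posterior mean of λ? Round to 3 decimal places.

Posterior mean ≈ 3.736

Total count ∑xᵢ = 46 over n = 11 pages.
Gamma is conjugate to the Poisson likelihood: posterior is Gamma(shape = 9.3+46 = 55.3, rate = 3.8+11 = 14.8).
E[λ | data] = 55.3/14.8 = 3.736.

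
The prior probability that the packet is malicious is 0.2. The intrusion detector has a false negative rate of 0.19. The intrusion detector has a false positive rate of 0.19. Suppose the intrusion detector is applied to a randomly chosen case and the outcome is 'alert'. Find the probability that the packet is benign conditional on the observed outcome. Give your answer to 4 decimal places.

Write H for 'the packet is malicious'. Prior odds H:¬H = 0.2/0.8 = 0.25000. For the 'alert' outcome, the likelihood ratio is 0.81/0.19 = 4.2632.
Posterior odds = 0.25000 × 4.2632 = 1.0658, so P(H|E) = 1.0658/(1+1.0658) = 0.5159. Then P(¬H|E) = 1 − 0.5159 = 0.4841.

P(¬H | E) ≈ 0.4841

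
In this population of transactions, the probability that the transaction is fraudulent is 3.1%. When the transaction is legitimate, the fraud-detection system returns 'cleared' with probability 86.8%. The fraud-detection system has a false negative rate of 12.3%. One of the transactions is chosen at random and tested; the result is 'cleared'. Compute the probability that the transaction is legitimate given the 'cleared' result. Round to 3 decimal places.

Write H for 'the transaction is fraudulent'. Prior odds H:¬H = 0.031/0.969 = 0.031992. For the 'cleared' outcome, the likelihood ratio is 0.123/0.868 = 0.14171.
Posterior odds = 0.031992 × 0.14171 = 0.0045334, so P(H|E) = 0.0045334/(1+0.0045334) = 0.005. Then P(¬H|E) = 1 − 0.005 = 0.995.

P(¬H | E) ≈ 0.995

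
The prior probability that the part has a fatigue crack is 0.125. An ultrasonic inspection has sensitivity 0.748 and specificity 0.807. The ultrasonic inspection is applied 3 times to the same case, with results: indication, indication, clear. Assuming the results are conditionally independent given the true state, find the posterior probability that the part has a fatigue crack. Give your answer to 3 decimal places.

Posterior P(H) ≈ 0.401

With H the event that the part has a fatigue crack, the joint likelihood of the observed sequence is P(data|H) = 0.748·0.748·0.252 = 0.14100 and P(data|¬H) = 0.193·0.193·0.807 = 0.030060.
Bayes: P(H|data) = 0.125·0.14100 / (0.125·0.14100 + 0.875·0.030060) = 0.017624/0.043927 = 0.4012.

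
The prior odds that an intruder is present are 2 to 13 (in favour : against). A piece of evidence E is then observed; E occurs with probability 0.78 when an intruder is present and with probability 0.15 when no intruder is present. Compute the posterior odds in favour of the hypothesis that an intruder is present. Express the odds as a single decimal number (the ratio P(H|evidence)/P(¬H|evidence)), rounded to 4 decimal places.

Posterior odds ≈ 0.8000

Prior odds = 2/13 = 0.15385.
Likelihood ratio for E = 0.78/0.15 = 5.2000.
Posterior odds = prior odds × LR = 0.80000.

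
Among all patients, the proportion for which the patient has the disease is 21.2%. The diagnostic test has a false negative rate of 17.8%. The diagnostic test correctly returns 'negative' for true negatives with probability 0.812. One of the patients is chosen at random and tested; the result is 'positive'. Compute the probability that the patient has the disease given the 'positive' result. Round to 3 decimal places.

Let H be the event that the patient has the disease. P(H) = 0.212, so P(¬H) = 0.788. With E the 'positive' result, P(E|H) = 0.822 and P(E|¬H) = 0.188.
P(E) = 0.822·0.212 + 0.188·0.788 = 0.17426 + 0.14814 = 0.32241.
By Bayes' theorem, P(H|E) = 0.17426 / 0.32241 = 0.541.

P(H | E) ≈ 0.541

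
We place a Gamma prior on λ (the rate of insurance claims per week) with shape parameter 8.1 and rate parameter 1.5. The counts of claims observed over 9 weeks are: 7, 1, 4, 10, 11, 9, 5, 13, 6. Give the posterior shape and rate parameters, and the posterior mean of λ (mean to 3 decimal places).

Posterior: Gamma(shape=74.1, rate=10.5); mean ≈ 7.057

The Poisson likelihood adds the total count to the shape and the number of exposure periods to the rate. Here ∑xᵢ = 66 and n = 9, so shape 8.1→74.1 and rate 1.5→10.5.
Posterior mean = shape/rate = 74.1/10.5 = 7.057.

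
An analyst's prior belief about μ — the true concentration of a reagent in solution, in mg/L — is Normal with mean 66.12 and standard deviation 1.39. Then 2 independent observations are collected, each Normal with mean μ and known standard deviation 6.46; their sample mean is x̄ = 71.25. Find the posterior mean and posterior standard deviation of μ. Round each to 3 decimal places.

Posterior mean ≈ 66.555; posterior SD ≈ 1.330

Prior precision 1/τ₀² = 1/1.39² = 0.517572; data precision n/σ² = 2/6.46² = 0.0479253.
Posterior precision = 0.517572 + 0.0479253 = 0.565497, giving posterior SD = 1/√0.565497 = 1.330.
Posterior mean = (0.517572·66.12 + 0.0479253·71.25) / 0.565497 = 66.555.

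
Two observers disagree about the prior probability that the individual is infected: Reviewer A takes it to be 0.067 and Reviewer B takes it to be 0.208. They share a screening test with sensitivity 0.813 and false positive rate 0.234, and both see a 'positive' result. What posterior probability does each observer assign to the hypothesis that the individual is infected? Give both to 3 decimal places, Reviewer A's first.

P('+'|H) = 0.813, P('+'|¬H) = 0.234.
Reviewer A: numerator 0.813·0.067 = 0.054471; evidence = 0.054471+0.234·0.933 = 0.27279; posterior = 0.200.
Reviewer B: numerator 0.813·0.208 = 0.16910; evidence = 0.16910+0.234·0.792 = 0.35443; posterior = 0.477.

Reviewer A: 0.200; Reviewer B: 0.477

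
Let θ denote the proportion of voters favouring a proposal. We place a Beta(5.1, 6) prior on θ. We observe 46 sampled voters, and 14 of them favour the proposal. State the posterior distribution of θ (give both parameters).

Posterior: Beta(19.1, 38)

The binomial likelihood is conjugate to the Beta prior: with 14 successes and 32 failures, the posterior is Beta(5.1+14, 6+32) = Beta(19.1, 38).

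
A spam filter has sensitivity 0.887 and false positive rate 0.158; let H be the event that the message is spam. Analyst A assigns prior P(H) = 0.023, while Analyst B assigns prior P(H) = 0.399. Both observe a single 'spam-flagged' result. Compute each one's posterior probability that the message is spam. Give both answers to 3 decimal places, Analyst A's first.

Analyst A: 0.117; Analyst B: 0.788

P('+'|H) = 0.887, P('+'|¬H) = 0.158.
Analyst A: numerator 0.887·0.023 = 0.020401; evidence = 0.020401+0.158·0.977 = 0.17477; posterior = 0.117.
Analyst B: numerator 0.887·0.399 = 0.35391; evidence = 0.35391+0.158·0.601 = 0.44887; posterior = 0.788.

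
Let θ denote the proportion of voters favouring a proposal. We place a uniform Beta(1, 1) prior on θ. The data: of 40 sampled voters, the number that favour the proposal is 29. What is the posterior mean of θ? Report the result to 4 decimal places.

The binomial likelihood is conjugate to the Beta prior: with 29 successes and 11 failures, the posterior is Beta(1+29, 1+11) = Beta(30, 12).
Posterior mean = α/(α+β) = 30/42 = 0.7143.

Posterior mean ≈ 0.7143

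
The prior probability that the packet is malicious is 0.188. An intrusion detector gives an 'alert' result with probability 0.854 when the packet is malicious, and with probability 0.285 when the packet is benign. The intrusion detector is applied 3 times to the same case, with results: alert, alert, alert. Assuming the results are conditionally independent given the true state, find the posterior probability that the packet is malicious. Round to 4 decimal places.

With H the event that the packet is malicious, the joint likelihood of the observed sequence is P(data|H) = 0.854·0.854·0.854 = 0.62284 and P(data|¬H) = 0.285·0.285·0.285 = 0.023149.
Bayes: P(H|data) = 0.188·0.62284 / (0.188·0.62284 + 0.812·0.023149) = 0.11709/0.13589 = 0.8617.

Posterior P(H) ≈ 0.8617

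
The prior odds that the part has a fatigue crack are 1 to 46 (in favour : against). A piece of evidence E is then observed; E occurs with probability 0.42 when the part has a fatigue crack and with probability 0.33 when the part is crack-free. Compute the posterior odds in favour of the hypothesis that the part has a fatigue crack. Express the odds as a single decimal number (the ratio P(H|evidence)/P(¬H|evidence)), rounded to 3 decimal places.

Prior odds = 1/46 = 0.021739.
Likelihood ratio for E = 0.42/0.33 = 1.2727.
Posterior odds = prior odds × LR = 0.027668.

Posterior odds ≈ 0.028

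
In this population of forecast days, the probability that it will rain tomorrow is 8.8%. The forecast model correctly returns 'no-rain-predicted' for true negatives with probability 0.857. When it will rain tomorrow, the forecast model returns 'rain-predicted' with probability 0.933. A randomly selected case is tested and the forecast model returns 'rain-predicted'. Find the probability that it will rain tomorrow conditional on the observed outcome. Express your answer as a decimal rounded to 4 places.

Write H for 'it will rain tomorrow'. Prior odds H:¬H = 0.088/0.912 = 0.096491. For the 'rain-predicted' outcome, the likelihood ratio is 0.933/0.143 = 6.5245.
Posterior odds = 0.096491 × 6.5245 = 0.62955, so P(H|E) = 0.62955/(1+0.62955) = 0.3863.

P(H | E) ≈ 0.3863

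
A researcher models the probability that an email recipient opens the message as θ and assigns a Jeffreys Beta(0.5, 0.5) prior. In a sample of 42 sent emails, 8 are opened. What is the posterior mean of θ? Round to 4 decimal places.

The binomial likelihood is conjugate to the Beta prior: with 8 successes and 34 failures, the posterior is Beta(0.5+8, 0.5+34) = Beta(8.5, 34.5).
E[θ | data] = 8.5/(8.5+34.5) = 0.1977.

Posterior mean ≈ 0.1977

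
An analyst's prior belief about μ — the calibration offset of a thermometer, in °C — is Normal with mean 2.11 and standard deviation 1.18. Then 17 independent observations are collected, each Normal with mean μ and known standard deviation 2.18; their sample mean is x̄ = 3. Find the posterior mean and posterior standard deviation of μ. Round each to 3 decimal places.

With known σ, the Normal prior is conjugate. Weight on the data is w = (n/σ²)/(n/σ² + 1/τ₀²) = 3.57714/(3.57714+0.718184) = 0.83280.
Posterior mean = w·x̄ + (1−w)·μ₀ = 0.83280·3 + 0.16720·2.11 = 2.851. Posterior variance = 1/(3.57714+0.718184) = 0.232811, so SD = 0.483.

Posterior mean ≈ 2.851; posterior SD ≈ 0.483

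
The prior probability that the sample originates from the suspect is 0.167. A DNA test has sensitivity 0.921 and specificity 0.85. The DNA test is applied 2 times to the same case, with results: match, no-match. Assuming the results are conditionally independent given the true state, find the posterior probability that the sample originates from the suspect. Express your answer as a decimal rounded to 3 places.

With H the event that the sample originates from the suspect, the joint likelihood of the observed sequence is P(data|H) = 0.921·0.079 = 0.072759 and P(data|¬H) = 0.15·0.85 = 0.12750.
Bayes: P(H|data) = 0.167·0.072759 / (0.167·0.072759 + 0.833·0.12750) = 0.012151/0.11836 = 0.1027.

Posterior P(H) ≈ 0.103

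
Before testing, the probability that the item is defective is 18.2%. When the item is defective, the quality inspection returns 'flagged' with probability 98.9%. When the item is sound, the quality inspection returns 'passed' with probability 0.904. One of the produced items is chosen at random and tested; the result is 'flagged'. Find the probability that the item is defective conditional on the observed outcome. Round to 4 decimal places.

Let H be the event that the item is defective. P(H) = 0.182, so P(¬H) = 0.818. With E the 'flagged' result, P(E|H) = 0.989 and P(E|¬H) = 0.096.
P(E) = 0.989·0.182 + 0.096·0.818 = 0.18000 + 0.078528 = 0.25853.
By Bayes' theorem, P(H|E) = 0.18000 / 0.25853 = 0.6962.

P(H | E) ≈ 0.6962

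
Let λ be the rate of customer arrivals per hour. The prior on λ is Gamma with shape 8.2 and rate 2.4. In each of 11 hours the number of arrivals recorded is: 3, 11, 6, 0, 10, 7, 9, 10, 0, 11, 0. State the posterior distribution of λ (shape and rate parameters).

Posterior: Gamma(shape=75.2, rate=13.4)

Total count ∑xᵢ = 67 over n = 11 hours.
Gamma is conjugate to the Poisson likelihood: posterior is Gamma(shape = 8.2+67 = 75.2, rate = 2.4+11 = 13.4).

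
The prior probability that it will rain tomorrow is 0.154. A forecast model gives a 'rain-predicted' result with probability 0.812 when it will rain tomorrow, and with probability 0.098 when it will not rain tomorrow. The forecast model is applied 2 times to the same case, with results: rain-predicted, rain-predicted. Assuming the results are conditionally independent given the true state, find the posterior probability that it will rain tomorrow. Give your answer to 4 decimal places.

Posterior P(H) ≈ 0.9259

Let H be the event that it will rain tomorrow; start with P(H) = 0.154. P('rain-predicted'|H) = 0.812, P('rain-predicted'|¬H) = 0.098.
Update on result 1 ('rain-predicted'): P(H) ← 0.812·0.1540 / (0.812·0.1540 + 0.098·0.8460) = 0.12505/0.20796 = 0.6013.
Update on result 2 ('rain-predicted'): P(H) ← 0.812·0.6013 / (0.812·0.6013 + 0.098·0.3987) = 0.48827/0.52734 = 0.9259.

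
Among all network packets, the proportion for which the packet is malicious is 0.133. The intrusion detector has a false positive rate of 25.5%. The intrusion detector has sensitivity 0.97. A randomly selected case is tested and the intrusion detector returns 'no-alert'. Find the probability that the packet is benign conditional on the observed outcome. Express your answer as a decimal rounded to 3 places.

P(¬H | E) ≈ 0.994

Let H be the event that the packet is malicious. P(H) = 0.133, so P(¬H) = 0.867. With E the 'no-alert' result, P(E|H) = 0.03 and P(E|¬H) = 0.745.
P(E) = 0.03·0.133 + 0.745·0.867 = 0.0039900 + 0.64592 = 0.64991.
By Bayes' theorem, P(H|E) = 0.0039900 / 0.64991 = 0.006. Hence P(¬H|E) = 1 − 0.006 = 0.994.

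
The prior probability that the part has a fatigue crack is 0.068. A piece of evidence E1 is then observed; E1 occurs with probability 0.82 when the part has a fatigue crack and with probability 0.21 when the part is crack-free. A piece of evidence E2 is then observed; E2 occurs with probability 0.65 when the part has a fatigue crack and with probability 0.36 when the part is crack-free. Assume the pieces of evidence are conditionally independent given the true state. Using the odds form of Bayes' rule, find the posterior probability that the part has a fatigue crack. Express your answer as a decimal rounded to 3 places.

Prior odds = 0.068/(1−0.068) = 0.072961. In log-odds, ln(0.072961) = -2.6178.
Add log likelihood ratios: ln(3.9048) + ln(1.8056) = 1.9531.
Posterior log-odds = -0.66476, so posterior odds = exp(-0.66476) = 0.51440. Converting, P(H|E) = 0.51440/1.5144 = 0.340.

Posterior probability ≈ 0.340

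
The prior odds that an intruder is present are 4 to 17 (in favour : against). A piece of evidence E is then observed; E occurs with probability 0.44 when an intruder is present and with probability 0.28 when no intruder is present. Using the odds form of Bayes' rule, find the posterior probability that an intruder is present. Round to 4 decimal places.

Prior odds = 4/17 = 0.23529.
Likelihood ratio for E = 0.44/0.28 = 1.5714.
Posterior odds = prior odds × LR = 0.36975.
Posterior probability = odds/(1+odds) = 0.36975/1.3697 = 0.2699.

Posterior probability ≈ 0.2699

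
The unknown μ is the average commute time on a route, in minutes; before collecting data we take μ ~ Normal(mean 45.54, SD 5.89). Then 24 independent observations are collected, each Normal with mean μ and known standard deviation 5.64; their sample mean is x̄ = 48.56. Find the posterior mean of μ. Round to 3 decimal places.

With known σ, the Normal prior is conjugate. Weight on the data is w = (n/σ²)/(n/σ² + 1/τ₀²) = 0.754489/(0.754489+0.0288250) = 0.96320.
Posterior mean = w·x̄ + (1−w)·μ₀ = 0.96320·48.56 + 0.036799·45.54 = 48.449.

Posterior mean ≈ 48.449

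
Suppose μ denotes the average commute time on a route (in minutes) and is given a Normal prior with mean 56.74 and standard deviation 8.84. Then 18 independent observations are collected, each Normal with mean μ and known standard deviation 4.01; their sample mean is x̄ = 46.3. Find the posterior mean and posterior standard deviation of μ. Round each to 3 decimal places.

Prior precision 1/τ₀² = 1/8.84² = 0.0127966; data precision n/σ² = 18/4.01² = 1.11940.
Posterior precision = 0.0127966 + 1.11940 = 1.13219, giving posterior SD = 1/√1.13219 = 0.940.
Posterior mean = (0.0127966·56.74 + 1.11940·46.3) / 1.13219 = 46.418.

Posterior mean ≈ 46.418; posterior SD ≈ 0.940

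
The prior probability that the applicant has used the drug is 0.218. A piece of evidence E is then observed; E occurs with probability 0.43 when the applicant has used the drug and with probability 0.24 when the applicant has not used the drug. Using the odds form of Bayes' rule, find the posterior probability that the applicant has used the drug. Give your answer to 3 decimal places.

Posterior probability ≈ 0.333

Prior odds = 0.218/(1−0.218) = 0.27877.
Likelihood ratio for E = 0.43/0.24 = 1.7917.
Posterior odds = prior odds × LR = 0.49947.
Posterior probability = odds/(1+odds) = 0.49947/1.4995 = 0.333.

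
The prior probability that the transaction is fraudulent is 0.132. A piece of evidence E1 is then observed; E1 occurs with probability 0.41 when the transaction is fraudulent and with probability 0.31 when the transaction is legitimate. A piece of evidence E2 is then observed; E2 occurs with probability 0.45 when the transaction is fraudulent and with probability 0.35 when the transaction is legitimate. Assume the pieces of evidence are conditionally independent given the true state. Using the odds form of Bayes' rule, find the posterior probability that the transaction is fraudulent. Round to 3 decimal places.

Posterior probability ≈ 0.205

Prior odds = 0.132/(1−0.132) = 0.15207.
Likelihood ratio for E1 = 0.41/0.31 = 1.3226.
Likelihood ratio for E2 = 0.45/0.35 = 1.2857.
Posterior odds = prior odds × LR₁ × LR₂ = 0.25860.
Posterior probability = odds/(1+odds) = 0.25860/1.2586 = 0.205.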